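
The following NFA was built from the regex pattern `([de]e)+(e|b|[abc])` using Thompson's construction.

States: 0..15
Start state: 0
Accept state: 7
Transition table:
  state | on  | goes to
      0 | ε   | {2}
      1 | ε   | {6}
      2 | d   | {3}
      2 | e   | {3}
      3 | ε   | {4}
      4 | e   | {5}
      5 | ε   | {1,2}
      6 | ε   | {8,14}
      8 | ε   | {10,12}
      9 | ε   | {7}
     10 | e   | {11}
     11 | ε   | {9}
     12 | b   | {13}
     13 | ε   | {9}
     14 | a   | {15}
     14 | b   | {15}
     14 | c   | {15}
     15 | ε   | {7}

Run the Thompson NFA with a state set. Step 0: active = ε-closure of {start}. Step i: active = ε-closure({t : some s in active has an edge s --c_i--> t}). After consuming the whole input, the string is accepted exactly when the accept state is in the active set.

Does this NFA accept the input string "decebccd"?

S₀ = ε-closure({0}) = {0,2}
'd' @ 1: {3,4}
'e' @ 2: {1,2,5,6,8,10,12,14}
'c' @ 3: {7,15}  [accepting]
'e' @ 4: {}  — dead — no transitions
rest 'bccd' ignored (set empty)
end set {} — state 7 not in

Answer: REJECT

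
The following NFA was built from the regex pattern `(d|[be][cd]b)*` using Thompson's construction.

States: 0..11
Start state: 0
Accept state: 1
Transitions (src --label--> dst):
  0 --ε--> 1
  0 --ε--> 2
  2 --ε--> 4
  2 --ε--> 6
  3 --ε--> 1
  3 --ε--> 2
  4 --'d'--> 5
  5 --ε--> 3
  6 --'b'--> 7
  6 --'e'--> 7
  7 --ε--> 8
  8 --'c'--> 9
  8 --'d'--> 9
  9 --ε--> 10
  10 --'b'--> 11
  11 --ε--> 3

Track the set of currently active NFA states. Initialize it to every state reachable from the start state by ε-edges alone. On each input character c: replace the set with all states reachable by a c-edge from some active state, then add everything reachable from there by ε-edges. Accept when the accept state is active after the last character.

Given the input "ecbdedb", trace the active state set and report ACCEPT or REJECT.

start: ε-closure({0}) = {0,1,2,4,6}
'e' @ 1: {7,8}
'c' @ 2: {9,10}
'b' @ 3: {1,2,3,4,6,11}  [accepting]
'd' @ 4: {1,2,3,4,5,6}  [accepting]
'e' @ 5: {7,8}
'd' @ 6: {9,10}
'b' @ 7: {1,2,3,4,6,11}  [accepting]
end set {1,2,3,4,6,11} — state 1 in

Answer: ACCEPT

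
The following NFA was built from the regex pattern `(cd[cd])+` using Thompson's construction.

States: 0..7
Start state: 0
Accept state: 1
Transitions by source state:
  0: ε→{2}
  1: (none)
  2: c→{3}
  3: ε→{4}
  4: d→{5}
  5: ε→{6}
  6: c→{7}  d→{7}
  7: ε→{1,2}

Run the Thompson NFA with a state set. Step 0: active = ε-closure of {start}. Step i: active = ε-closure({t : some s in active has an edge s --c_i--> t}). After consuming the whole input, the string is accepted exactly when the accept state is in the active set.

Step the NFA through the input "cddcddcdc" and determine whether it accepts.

S₀ = ε-closure({0}) = {0,2}
'c' @ 1: {3,4}
'd' @ 2: {5,6}
'd' @ 3: {1,2,7}  ✓accept
'c' @ 4: {3,4}
'd' @ 5: {5,6}
'd' @ 6: {1,2,7}  ✓accept
'c' @ 7: {3,4}
'd' @ 8: {5,6}
'c' @ 9: {1,2,7}  ✓accept
after full input: {1,2,7}  (accept=1 in)

Answer: ACCEPT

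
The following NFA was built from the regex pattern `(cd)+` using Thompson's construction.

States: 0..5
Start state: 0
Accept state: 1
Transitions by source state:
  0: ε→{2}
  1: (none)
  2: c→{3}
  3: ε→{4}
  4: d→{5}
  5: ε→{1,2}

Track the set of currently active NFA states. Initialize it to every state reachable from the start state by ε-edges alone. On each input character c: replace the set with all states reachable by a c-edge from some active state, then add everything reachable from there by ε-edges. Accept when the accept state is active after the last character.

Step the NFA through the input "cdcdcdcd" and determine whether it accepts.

Answer: ACCEPT

Steps:
start: ε-closure({0}) = {0,2}
'c' @ 1: {3,4}
'd' @ 2: {1,2,5}  ✓accept
'c' @ 3: {3,4}
'd' @ 4: {1,2,5}  ✓accept
'c' @ 5: {3,4}
'd' @ 6: {1,2,5}  ✓accept
'c' @ 7: {3,4}
'd' @ 8: {1,2,5}  ✓accept
final: {1,2,5}; accept 1 in set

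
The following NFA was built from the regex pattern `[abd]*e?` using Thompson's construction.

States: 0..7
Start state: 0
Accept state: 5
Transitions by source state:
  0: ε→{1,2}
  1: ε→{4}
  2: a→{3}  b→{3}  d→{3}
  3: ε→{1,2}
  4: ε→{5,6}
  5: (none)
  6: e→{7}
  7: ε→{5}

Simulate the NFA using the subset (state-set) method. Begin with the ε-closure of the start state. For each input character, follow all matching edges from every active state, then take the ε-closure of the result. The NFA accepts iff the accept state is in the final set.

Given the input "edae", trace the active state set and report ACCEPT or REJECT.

Answer: REJECT

Steps:
S₀ = ε-closure({0}) = {0,1,2,4,5,6}
'e' @ 1: {5,7}  (accept∈set)
'd' @ 2: {}  — no active states
rest 'ae' ignored (set empty)
final: {}; accept 5 not in set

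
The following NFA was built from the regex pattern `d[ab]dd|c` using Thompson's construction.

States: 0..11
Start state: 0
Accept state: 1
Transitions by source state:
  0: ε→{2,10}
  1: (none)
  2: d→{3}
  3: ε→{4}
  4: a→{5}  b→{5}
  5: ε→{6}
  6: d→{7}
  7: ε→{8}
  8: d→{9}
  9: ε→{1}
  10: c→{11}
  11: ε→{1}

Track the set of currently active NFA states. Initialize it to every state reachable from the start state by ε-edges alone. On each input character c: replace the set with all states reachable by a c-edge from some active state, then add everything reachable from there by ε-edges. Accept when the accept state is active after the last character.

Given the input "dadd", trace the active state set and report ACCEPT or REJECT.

start: ε-closure({0}) = {0,2,10}
'd' @ 1: {3,4}
'a' @ 2: {5,6}
'd' @ 3: {7,8}
'd' @ 4: {1,9}  (accept∈set)
end set {1,9} — state 1 in

Answer: ACCEPT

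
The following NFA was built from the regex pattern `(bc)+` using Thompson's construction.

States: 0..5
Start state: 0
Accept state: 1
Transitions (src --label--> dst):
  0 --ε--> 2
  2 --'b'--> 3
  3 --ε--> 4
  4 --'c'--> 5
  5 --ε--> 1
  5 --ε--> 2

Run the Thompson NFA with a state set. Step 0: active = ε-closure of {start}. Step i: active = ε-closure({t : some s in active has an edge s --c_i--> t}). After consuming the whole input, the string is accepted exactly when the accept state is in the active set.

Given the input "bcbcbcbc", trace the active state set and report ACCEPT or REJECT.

Answer: ACCEPT

Trace:
S₀ = ε-closure({0}) = {0,2}
'b' @ 1: {3,4}
'c' @ 2: {1,2,5}  [accepting]
'b' @ 3: {3,4}
'c' @ 4: {1,2,5}  [accepting]
'b' @ 5: {3,4}
'c' @ 6: {1,2,5}  [accepting]
'b' @ 7: {3,4}
'c' @ 8: {1,2,5}  [accepting]
final: {1,2,5}; accept 1 in set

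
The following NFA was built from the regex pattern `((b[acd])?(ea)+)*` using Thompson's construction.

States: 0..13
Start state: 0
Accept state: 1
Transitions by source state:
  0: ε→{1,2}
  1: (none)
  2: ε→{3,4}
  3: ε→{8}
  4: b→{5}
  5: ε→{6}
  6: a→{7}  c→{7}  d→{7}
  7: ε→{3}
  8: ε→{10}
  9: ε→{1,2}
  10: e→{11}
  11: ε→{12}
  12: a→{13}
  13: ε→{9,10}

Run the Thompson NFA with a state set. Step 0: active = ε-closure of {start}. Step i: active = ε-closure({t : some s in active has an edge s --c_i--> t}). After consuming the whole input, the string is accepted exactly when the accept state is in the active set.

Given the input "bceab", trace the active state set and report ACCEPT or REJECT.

Answer: REJECT

Steps:
S₀ = ε-closure({0}) = {0,1,2,3,4,8,10}
'b' @ 1: {5,6}
'c' @ 2: {3,7,8,10}
'e' @ 3: {11,12}
'a' @ 4: {1,2,3,4,8,9,10,13}  [accepting]
'b' @ 5: {5,6}
final: {5,6}; accept 1 not in set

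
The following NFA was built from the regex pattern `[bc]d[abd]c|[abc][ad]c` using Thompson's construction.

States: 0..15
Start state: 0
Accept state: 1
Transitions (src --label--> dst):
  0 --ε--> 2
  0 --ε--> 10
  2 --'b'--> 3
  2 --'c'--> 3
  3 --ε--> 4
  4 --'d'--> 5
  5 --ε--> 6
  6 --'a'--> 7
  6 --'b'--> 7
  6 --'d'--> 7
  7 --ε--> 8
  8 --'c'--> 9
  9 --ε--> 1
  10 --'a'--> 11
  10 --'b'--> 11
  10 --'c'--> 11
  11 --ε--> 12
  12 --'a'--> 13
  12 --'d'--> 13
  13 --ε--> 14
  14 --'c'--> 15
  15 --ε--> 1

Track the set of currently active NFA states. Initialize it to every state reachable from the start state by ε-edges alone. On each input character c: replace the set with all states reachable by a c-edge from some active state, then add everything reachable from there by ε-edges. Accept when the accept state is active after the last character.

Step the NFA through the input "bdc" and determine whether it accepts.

Answer: ACCEPT

Steps:
S₀ = ε-closure({0}) = {0,2,10}
'b' @ 1: {3,4,11,12}
'd' @ 2: {5,6,13,14}
'c' @ 3: {1,15}  (accept∈set)
end set {1,15} — state 1 in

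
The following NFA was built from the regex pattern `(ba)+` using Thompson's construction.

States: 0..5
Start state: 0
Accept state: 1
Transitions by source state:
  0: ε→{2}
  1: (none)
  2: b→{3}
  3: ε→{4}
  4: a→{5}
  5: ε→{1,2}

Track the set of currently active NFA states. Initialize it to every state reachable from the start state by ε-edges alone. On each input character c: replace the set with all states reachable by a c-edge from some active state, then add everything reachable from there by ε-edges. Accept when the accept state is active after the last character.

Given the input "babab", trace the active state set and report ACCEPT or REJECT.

Answer: REJECT

Trace:
S₀ = ε-closure({0}) = {0,2}
'b' @ 1: {3,4}
'a' @ 2: {1,2,5}  ✓accept
'b' @ 3: {3,4}
'a' @ 4: {1,2,5}  ✓accept
'b' @ 5: {3,4}
end set {3,4} — state 1 not in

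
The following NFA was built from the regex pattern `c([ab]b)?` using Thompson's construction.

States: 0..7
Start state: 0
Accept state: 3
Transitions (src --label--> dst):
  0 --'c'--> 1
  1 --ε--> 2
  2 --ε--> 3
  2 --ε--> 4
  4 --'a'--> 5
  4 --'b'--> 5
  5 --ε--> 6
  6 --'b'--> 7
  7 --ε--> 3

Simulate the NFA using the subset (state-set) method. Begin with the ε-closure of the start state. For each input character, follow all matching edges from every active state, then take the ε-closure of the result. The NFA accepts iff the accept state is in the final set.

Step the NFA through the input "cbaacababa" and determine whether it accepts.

start: ε-closure({0}) = {0}
'c' @ 1: {1,2,3,4}  (accept∈set)
'b' @ 2: {5,6}
'a' @ 3: {}  — state set empty
rest 'acababa' ignored (set empty)
end set {} — state 3 not in

Answer: REJECT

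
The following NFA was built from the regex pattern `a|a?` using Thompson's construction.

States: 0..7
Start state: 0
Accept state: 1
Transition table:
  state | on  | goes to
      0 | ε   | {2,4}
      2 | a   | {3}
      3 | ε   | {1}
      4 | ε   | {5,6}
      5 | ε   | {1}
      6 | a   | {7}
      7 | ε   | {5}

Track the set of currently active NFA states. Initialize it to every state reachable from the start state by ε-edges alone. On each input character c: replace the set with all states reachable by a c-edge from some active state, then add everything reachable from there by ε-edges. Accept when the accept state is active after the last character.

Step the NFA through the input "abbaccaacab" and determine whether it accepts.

Answer: REJECT

Steps:
S₀ = ε-closure({0}) = {0,1,2,4,5,6}
'a' @ 1: {1,3,5,7}  (accept∈set)
'b' @ 2: {}  — dead — no transitions
rest 'baccaacab' ignored (set empty)
final: {}; accept 1 not in set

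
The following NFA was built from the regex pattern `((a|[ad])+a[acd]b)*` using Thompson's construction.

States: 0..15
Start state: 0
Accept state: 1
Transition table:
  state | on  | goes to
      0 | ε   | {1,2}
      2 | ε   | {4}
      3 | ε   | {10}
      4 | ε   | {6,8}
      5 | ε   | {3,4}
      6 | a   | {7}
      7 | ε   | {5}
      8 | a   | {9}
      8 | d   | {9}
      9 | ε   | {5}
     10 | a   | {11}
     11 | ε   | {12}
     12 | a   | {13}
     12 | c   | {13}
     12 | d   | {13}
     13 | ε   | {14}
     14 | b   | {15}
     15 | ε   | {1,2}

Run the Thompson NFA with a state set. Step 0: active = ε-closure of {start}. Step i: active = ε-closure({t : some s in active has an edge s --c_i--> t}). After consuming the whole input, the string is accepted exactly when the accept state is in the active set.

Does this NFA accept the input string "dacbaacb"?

Answer: ACCEPT

Steps:
S₀ = ε-closure({0}) = {0,1,2,4,6,8}
'd' @ 1: {3,4,5,6,8,9,10}
'a' @ 2: {3,4,5,6,7,8,9,10,11,12}
'c' @ 3: {13,14}
'b' @ 4: {1,2,4,6,8,15}  [accepting]
'a' @ 5: {3,4,5,6,7,8,9,10}
'a' @ 6: {3,4,5,6,7,8,9,10,11,12}
'c' @ 7: {13,14}
'b' @ 8: {1,2,4,6,8,15}  [accepting]
end set {1,2,4,6,8,15} — state 1 in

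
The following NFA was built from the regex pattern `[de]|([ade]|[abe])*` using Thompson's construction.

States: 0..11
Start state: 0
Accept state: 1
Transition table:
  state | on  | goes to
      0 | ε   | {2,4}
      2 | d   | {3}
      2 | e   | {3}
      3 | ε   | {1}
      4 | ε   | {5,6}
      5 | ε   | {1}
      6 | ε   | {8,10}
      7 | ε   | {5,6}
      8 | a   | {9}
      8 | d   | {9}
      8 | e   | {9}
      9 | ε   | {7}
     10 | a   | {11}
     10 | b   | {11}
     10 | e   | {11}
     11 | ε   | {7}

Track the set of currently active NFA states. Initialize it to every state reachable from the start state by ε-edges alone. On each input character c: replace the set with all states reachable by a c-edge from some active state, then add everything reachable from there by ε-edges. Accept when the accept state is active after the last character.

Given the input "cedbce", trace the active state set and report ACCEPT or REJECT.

initial (ε-close {0}): {0,1,2,4,5,6,8,10}
'c' @ 1: {}  — state set empty
rest 'edbce' ignored (set empty)
after full input: {}  (accept=1 not in)

Answer: REJECT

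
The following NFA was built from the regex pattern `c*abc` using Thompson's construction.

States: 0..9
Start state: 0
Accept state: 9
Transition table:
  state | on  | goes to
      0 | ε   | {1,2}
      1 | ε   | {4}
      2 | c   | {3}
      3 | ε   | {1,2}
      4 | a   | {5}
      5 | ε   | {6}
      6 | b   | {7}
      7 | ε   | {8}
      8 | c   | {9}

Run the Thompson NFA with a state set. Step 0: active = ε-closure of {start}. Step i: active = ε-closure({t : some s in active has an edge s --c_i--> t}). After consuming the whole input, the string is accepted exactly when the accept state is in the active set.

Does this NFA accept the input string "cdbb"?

Answer: REJECT

Derivation:
start: ε-closure({0}) = {0,1,2,4}
'c' @ 1: {1,2,3,4}
'd' @ 2: {}  — no active states
rest 'bb' ignored (set empty)
final: {}; accept 9 not in set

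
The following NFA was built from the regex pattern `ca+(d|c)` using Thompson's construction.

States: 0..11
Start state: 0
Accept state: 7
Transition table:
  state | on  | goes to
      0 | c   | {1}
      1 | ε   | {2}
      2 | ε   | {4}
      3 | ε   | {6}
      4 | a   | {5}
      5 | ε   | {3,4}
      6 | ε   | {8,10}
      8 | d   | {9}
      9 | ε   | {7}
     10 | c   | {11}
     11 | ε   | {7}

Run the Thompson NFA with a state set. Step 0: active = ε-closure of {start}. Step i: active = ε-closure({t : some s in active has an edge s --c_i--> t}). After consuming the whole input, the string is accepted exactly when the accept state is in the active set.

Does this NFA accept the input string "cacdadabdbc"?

Answer: REJECT

Steps:
start: ε-closure({0}) = {0}
'c' @ 1: {1,2,4}
'a' @ 2: {3,4,5,6,8,10}
'c' @ 3: {7,11}  [accepting]
'd' @ 4: {}  — no active states
rest 'adabdbc' ignored (set empty)
end set {} — state 7 not in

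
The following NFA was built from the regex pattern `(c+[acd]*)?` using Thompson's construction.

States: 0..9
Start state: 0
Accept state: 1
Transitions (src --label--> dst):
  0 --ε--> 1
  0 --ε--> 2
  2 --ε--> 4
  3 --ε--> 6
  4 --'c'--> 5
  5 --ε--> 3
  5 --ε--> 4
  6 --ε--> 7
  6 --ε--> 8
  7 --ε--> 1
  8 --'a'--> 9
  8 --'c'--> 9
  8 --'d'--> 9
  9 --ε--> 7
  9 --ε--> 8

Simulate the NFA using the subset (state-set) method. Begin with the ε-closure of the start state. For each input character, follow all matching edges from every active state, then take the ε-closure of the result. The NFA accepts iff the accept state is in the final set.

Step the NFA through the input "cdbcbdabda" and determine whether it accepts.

Answer: REJECT

Trace:
start: ε-closure({0}) = {0,1,2,4}
'c' @ 1: {1,3,4,5,6,7,8}  ✓accept
'd' @ 2: {1,7,8,9}  ✓accept
'b' @ 3: {}  — dead — no transitions
rest 'cbdabda' ignored (set empty)
end set {} — state 1 not in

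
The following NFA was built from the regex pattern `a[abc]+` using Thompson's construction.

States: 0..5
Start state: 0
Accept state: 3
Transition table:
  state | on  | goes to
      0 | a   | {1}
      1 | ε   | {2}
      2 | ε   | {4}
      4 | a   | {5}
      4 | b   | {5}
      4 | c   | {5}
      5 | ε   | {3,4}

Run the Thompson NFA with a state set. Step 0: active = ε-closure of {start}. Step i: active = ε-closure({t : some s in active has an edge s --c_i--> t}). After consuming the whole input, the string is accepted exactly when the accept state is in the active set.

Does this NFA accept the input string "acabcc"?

Answer: ACCEPT

Steps:
initial (ε-close {0}): {0}
'a' @ 1: {1,2,4}
'c' @ 2: {3,4,5}  ✓accept
'a' @ 3: {3,4,5}  ✓accept
'b' @ 4: {3,4,5}  ✓accept
'c' @ 5: {3,4,5}  ✓accept
'c' @ 6: {3,4,5}  ✓accept
final: {3,4,5}; accept 3 in set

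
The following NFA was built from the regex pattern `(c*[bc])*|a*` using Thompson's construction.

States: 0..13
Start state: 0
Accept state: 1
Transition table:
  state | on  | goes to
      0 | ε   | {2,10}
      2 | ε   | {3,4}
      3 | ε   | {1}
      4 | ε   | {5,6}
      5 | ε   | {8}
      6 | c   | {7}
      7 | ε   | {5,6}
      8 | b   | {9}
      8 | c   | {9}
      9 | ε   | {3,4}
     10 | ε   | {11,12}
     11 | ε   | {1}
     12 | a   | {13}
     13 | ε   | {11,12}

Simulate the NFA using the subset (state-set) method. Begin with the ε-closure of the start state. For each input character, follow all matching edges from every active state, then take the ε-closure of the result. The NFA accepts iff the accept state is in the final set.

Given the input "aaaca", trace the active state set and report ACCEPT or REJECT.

Answer: REJECT

Steps:
initial (ε-close {0}): {0,1,2,3,4,5,6,8,10,11,12}
'a' @ 1: {1,11,12,13}  ✓accept
'a' @ 2: {1,11,12,13}  ✓accept
'a' @ 3: {1,11,12,13}  ✓accept
'c' @ 4: {}  — no active states
rest 'a' ignored (set empty)
end set {} — state 1 not in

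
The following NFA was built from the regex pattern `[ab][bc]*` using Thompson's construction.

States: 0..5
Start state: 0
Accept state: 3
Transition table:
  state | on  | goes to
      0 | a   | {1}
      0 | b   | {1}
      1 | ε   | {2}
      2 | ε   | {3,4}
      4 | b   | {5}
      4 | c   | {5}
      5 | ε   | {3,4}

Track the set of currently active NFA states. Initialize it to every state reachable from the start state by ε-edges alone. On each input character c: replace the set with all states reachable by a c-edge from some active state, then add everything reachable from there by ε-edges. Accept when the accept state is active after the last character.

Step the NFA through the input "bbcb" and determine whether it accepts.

Answer: ACCEPT

Trace:
initial (ε-close {0}): {0}
'b' @ 1: {1,2,3,4}  ✓accept
'b' @ 2: {3,4,5}  ✓accept
'c' @ 3: {3,4,5}  ✓accept
'b' @ 4: {3,4,5}  ✓accept
final: {3,4,5}; accept 3 in set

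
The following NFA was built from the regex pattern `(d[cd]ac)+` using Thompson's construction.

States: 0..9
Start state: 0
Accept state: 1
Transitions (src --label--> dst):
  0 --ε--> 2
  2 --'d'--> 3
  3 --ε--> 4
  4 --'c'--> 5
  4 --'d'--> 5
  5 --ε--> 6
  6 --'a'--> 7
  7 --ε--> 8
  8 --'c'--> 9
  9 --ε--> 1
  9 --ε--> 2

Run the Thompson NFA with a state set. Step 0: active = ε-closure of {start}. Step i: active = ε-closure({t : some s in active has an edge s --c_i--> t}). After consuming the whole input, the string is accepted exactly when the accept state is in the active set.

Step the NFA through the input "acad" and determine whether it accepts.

start: ε-closure({0}) = {0,2}
'a' @ 1: {}  — dead — no transitions
rest 'cad' ignored (set empty)
after full input: {}  (accept=1 not in)

Answer: REJECT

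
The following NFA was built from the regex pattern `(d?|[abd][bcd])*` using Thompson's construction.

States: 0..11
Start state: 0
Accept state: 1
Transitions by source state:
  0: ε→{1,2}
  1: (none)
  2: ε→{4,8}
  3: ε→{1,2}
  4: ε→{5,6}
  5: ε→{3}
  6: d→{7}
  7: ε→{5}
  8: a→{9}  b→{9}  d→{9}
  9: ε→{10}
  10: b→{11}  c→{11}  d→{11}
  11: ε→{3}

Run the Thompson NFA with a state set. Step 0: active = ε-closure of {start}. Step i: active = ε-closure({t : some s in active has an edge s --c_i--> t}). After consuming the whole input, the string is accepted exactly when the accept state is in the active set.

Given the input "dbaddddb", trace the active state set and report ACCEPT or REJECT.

Answer: ACCEPT

Derivation:
start: ε-closure({0}) = {0,1,2,3,4,5,6,8}
'd' @ 1: {1,2,3,4,5,6,7,8,9,10}  (accept∈set)
'b' @ 2: {1,2,3,4,5,6,8,9,10,11}  (accept∈set)
'a' @ 3: {9,10}
'd' @ 4: {1,2,3,4,5,6,8,11}  (accept∈set)
'd' @ 5: {1,2,3,4,5,6,7,8,9,10}  (accept∈set)
'd' @ 6: {1,2,3,4,5,6,7,8,9,10,11}  (accept∈set)
'd' @ 7: {1,2,3,4,5,6,7,8,9,10,11}  (accept∈set)
'b' @ 8: {1,2,3,4,5,6,8,9,10,11}  (accept∈set)
end set {1,2,3,4,5,6,8,9,10,11} — state 1 in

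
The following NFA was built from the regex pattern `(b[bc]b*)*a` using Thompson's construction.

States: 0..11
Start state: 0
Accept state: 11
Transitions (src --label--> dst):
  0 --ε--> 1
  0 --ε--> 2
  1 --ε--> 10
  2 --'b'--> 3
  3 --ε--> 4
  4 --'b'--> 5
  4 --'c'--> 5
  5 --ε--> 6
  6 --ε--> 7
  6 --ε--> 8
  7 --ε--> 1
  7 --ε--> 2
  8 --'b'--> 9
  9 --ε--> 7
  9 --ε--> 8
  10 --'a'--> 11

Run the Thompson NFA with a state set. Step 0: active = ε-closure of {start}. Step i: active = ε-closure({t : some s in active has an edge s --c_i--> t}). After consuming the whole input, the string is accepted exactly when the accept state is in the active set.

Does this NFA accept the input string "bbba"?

Answer: ACCEPT

Derivation:
S₀ = ε-closure({0}) = {0,1,2,10}
'b' @ 1: {3,4}
'b' @ 2: {1,2,5,6,7,8,10}
'b' @ 3: {1,2,3,4,7,8,9,10}
'a' @ 4: {11}  (accept∈set)
end set {11} — state 11 in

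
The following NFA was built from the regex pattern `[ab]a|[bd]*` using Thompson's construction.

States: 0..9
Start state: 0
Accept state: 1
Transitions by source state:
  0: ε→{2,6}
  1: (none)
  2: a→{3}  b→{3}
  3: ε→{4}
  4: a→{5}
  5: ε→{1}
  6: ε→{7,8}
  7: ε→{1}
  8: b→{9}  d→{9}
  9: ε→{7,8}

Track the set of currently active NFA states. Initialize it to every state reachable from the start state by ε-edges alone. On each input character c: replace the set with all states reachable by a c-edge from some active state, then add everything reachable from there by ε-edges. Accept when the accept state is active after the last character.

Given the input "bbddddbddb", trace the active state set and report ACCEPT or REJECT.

S₀ = ε-closure({0}) = {0,1,2,6,7,8}
'b' @ 1: {1,3,4,7,8,9}  ✓accept
'b' @ 2: {1,7,8,9}  ✓accept
'd' @ 3: {1,7,8,9}  ✓accept
'd' @ 4: {1,7,8,9}  ✓accept
'd' @ 5: {1,7,8,9}  ✓accept
'd' @ 6: {1,7,8,9}  ✓accept
'b' @ 7: {1,7,8,9}  ✓accept
'd' @ 8: {1,7,8,9}  ✓accept
'd' @ 9: {1,7,8,9}  ✓accept
'b' @ 10: {1,7,8,9}  ✓accept
final: {1,7,8,9}; accept 1 in set

Answer: ACCEPT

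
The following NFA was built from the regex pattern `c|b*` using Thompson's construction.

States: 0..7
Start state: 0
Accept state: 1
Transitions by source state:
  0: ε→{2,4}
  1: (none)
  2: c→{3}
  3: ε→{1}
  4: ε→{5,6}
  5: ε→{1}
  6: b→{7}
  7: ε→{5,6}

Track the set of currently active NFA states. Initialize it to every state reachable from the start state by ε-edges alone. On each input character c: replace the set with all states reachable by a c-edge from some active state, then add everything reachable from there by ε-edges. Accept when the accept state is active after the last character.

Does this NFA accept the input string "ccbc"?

Answer: REJECT

Derivation:
start: ε-closure({0}) = {0,1,2,4,5,6}
'c' @ 1: {1,3}  ✓accept
'c' @ 2: {}  — no active states
rest 'bc' ignored (set empty)
after full input: {}  (accept=1 not in)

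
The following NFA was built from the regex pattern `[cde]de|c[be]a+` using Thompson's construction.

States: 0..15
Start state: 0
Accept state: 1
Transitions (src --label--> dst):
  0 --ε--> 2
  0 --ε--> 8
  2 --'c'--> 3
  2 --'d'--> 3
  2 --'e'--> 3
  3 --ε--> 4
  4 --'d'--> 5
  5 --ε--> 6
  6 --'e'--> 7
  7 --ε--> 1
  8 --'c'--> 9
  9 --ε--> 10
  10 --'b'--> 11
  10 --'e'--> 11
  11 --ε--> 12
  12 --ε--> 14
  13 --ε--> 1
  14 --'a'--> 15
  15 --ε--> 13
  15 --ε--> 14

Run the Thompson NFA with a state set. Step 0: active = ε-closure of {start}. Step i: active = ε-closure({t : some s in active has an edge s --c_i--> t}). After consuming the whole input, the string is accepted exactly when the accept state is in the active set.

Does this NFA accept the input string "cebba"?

start: ε-closure({0}) = {0,2,8}
'c' @ 1: {3,4,9,10}
'e' @ 2: {11,12,14}
'b' @ 3: {}  — dead — no transitions
rest 'ba' ignored (set empty)
after full input: {}  (accept=1 not in)

Answer: REJECT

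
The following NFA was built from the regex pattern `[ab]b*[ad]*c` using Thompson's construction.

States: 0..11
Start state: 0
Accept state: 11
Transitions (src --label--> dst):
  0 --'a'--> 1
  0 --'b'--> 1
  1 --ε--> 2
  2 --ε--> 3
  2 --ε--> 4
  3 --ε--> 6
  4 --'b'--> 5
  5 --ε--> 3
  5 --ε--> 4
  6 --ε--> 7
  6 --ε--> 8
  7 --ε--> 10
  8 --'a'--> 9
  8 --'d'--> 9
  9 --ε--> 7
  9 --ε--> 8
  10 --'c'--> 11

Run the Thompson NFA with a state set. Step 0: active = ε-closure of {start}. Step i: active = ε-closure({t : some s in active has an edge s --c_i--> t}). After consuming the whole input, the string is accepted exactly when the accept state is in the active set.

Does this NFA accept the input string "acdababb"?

Answer: REJECT

Derivation:
initial (ε-close {0}): {0}
'a' @ 1: {1,2,3,4,6,7,8,10}
'c' @ 2: {11}  ✓accept
'd' @ 3: {}  — state set empty
rest 'ababb' ignored (set empty)
final: {}; accept 11 not in set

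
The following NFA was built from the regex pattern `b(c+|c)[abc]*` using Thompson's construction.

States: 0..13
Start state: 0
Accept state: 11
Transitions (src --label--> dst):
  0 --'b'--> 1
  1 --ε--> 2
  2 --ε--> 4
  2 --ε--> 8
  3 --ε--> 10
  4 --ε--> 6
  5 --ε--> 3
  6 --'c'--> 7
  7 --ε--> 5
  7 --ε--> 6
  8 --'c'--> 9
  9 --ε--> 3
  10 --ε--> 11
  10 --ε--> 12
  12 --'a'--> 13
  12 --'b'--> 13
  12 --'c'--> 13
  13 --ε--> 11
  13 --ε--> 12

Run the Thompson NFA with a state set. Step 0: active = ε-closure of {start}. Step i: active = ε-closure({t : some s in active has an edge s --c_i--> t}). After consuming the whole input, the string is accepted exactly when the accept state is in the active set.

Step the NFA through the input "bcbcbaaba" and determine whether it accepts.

Answer: ACCEPT

Steps:
start: ε-closure({0}) = {0}
'b' @ 1: {1,2,4,6,8}
'c' @ 2: {3,5,6,7,9,10,11,12}  [accepting]
'b' @ 3: {11,12,13}  [accepting]
'c' @ 4: {11,12,13}  [accepting]
'b' @ 5: {11,12,13}  [accepting]
'a' @ 6: {11,12,13}  [accepting]
'a' @ 7: {11,12,13}  [accepting]
'b' @ 8: {11,12,13}  [accepting]
'a' @ 9: {11,12,13}  [accepting]
end set {11,12,13} — state 11 in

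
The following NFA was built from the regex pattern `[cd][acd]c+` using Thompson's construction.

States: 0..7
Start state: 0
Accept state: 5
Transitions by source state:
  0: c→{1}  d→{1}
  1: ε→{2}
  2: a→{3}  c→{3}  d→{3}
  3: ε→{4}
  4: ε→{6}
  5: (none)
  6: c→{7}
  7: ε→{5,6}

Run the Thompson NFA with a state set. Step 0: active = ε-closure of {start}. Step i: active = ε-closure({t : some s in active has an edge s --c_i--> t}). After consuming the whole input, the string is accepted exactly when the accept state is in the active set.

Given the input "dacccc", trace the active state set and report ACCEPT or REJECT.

S₀ = ε-closure({0}) = {0}
'd' @ 1: {1,2}
'a' @ 2: {3,4,6}
'c' @ 3: {5,6,7}  ✓accept
'c' @ 4: {5,6,7}  ✓accept
'c' @ 5: {5,6,7}  ✓accept
'c' @ 6: {5,6,7}  ✓accept
after full input: {5,6,7}  (accept=5 in)

Answer: ACCEPT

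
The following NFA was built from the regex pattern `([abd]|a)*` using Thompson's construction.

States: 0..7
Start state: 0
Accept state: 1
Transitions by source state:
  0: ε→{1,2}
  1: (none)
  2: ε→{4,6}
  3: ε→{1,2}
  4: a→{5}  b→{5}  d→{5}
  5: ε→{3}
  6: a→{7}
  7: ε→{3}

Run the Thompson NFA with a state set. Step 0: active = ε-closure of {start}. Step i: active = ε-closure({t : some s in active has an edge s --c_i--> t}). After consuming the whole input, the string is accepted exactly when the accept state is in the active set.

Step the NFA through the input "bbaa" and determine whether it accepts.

S₀ = ε-closure({0}) = {0,1,2,4,6}
'b' @ 1: {1,2,3,4,5,6}  (accept∈set)
'b' @ 2: {1,2,3,4,5,6}  (accept∈set)
'a' @ 3: {1,2,3,4,5,6,7}  (accept∈set)
'a' @ 4: {1,2,3,4,5,6,7}  (accept∈set)
final: {1,2,3,4,5,6,7}; accept 1 in set

Answer: ACCEPT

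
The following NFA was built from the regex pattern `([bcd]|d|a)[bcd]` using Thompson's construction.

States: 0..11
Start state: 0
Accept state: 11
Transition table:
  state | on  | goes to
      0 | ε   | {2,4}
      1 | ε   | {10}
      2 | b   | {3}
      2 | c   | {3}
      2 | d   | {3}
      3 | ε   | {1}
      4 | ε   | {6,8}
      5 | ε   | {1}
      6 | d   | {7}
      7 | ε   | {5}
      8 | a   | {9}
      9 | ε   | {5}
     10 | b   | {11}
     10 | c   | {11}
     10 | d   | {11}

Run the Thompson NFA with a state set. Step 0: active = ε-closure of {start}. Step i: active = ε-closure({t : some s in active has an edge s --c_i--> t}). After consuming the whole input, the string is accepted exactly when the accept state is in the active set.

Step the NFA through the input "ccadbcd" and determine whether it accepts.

initial (ε-close {0}): {0,2,4,6,8}
'c' @ 1: {1,3,10}
'c' @ 2: {11}  (accept∈set)
'a' @ 3: {}  — state set empty
rest 'dbcd' ignored (set empty)
end set {} — state 11 not in

Answer: REJECT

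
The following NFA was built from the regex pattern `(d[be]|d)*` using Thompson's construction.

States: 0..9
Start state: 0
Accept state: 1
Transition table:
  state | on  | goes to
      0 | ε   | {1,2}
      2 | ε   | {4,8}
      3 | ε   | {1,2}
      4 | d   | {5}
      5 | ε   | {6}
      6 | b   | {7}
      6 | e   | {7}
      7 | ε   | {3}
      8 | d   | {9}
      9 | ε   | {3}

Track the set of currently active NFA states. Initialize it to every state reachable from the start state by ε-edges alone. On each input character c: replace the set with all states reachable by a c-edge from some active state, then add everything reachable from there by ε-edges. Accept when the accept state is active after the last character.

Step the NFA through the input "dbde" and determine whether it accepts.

start: ε-closure({0}) = {0,1,2,4,8}
'd' @ 1: {1,2,3,4,5,6,8,9}  (accept∈set)
'b' @ 2: {1,2,3,4,7,8}  (accept∈set)
'd' @ 3: {1,2,3,4,5,6,8,9}  (accept∈set)
'e' @ 4: {1,2,3,4,7,8}  (accept∈set)
after full input: {1,2,3,4,7,8}  (accept=1 in)

Answer: ACCEPT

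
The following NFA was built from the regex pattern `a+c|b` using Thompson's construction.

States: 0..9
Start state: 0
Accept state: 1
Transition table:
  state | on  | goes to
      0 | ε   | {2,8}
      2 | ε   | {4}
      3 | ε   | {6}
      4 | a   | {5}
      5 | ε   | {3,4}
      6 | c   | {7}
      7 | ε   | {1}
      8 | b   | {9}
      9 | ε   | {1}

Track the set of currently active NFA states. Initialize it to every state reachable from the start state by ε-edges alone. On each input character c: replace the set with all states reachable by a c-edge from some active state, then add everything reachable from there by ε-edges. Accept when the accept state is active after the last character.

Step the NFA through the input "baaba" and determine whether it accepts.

initial (ε-close {0}): {0,2,4,8}
'b' @ 1: {1,9}  [accepting]
'a' @ 2: {}  — dead — no transitions
rest 'aba' ignored (set empty)
final: {}; accept 1 not in set

Answer: REJECT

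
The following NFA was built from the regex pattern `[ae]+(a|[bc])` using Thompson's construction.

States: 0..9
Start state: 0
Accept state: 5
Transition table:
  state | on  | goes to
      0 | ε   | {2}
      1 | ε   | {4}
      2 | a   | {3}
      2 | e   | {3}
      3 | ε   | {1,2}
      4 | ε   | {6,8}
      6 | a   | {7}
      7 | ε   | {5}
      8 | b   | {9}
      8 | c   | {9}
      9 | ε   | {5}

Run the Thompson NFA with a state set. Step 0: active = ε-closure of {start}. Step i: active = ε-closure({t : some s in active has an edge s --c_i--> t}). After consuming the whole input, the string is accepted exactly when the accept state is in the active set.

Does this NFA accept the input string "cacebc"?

start: ε-closure({0}) = {0,2}
'c' @ 1: {}  — state set empty
rest 'acebc' ignored (set empty)
final: {}; accept 5 not in set

Answer: REJECT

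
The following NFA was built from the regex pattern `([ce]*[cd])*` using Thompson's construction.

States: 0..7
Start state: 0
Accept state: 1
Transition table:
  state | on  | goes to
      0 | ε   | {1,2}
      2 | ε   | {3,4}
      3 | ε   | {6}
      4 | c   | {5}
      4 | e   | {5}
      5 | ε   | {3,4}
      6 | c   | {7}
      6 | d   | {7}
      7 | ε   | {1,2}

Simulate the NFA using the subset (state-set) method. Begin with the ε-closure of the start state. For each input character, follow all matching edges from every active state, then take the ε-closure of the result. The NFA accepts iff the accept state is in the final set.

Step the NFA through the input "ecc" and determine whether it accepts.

Answer: ACCEPT

Steps:
start: ε-closure({0}) = {0,1,2,3,4,6}
'e' @ 1: {3,4,5,6}
'c' @ 2: {1,2,3,4,5,6,7}  (accept∈set)
'c' @ 3: {1,2,3,4,5,6,7}  (accept∈set)
after full input: {1,2,3,4,5,6,7}  (accept=1 in)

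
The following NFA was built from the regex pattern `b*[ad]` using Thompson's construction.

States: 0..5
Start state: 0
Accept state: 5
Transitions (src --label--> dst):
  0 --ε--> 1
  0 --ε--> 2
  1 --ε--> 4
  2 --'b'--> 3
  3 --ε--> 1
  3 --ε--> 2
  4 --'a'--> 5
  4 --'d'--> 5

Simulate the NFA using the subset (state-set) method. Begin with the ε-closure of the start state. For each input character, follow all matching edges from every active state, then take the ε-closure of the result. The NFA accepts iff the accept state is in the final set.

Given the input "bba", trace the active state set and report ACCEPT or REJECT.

Answer: ACCEPT

Derivation:
S₀ = ε-closure({0}) = {0,1,2,4}
'b' @ 1: {1,2,3,4}
'b' @ 2: {1,2,3,4}
'a' @ 3: {5}  ✓accept
final: {5}; accept 5 in set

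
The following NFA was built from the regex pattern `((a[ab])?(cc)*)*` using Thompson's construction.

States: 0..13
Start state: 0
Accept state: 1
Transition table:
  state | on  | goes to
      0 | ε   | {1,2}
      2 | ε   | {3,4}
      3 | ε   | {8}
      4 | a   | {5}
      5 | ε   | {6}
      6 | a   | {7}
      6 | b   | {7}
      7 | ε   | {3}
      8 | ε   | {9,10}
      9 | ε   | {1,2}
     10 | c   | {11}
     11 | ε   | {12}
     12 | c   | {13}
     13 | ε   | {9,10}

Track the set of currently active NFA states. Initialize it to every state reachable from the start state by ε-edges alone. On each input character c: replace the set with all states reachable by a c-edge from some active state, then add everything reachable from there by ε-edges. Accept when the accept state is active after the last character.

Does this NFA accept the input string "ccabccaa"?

start: ε-closure({0}) = {0,1,2,3,4,8,9,10}
'c' @ 1: {11,12}
'c' @ 2: {1,2,3,4,8,9,10,13}  (accept∈set)
'a' @ 3: {5,6}
'b' @ 4: {1,2,3,4,7,8,9,10}  (accept∈set)
'c' @ 5: {11,12}
'c' @ 6: {1,2,3,4,8,9,10,13}  (accept∈set)
'a' @ 7: {5,6}
'a' @ 8: {1,2,3,4,7,8,9,10}  (accept∈set)
after full input: {1,2,3,4,7,8,9,10}  (accept=1 in)

Answer: ACCEPT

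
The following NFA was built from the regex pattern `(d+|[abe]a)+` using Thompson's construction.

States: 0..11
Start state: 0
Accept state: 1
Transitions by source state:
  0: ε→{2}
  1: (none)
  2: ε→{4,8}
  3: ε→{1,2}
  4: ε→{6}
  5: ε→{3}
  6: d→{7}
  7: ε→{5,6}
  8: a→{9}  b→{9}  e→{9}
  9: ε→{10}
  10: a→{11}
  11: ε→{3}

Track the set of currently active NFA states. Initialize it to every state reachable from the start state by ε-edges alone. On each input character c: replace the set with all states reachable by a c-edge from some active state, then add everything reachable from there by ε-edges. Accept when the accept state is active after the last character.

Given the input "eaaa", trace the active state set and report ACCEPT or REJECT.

Answer: ACCEPT

Trace:
start: ε-closure({0}) = {0,2,4,6,8}
'e' @ 1: {9,10}
'a' @ 2: {1,2,3,4,6,8,11}  (accept∈set)
'a' @ 3: {9,10}
'a' @ 4: {1,2,3,4,6,8,11}  (accept∈set)
end set {1,2,3,4,6,8,11} — state 1 in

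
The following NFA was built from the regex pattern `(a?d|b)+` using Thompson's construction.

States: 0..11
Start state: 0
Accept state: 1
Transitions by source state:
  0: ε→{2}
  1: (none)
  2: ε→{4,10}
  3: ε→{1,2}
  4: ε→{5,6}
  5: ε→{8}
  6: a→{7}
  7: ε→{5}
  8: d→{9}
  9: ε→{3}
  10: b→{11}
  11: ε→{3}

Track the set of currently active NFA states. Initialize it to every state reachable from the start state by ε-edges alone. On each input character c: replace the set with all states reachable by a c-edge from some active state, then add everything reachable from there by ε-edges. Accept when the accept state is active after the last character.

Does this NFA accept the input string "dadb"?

Answer: ACCEPT

Steps:
start: ε-closure({0}) = {0,2,4,5,6,8,10}
'd' @ 1: {1,2,3,4,5,6,8,9,10}  (accept∈set)
'a' @ 2: {5,7,8}
'd' @ 3: {1,2,3,4,5,6,8,9,10}  (accept∈set)
'b' @ 4: {1,2,3,4,5,6,8,10,11}  (accept∈set)
end set {1,2,3,4,5,6,8,10,11} — state 1 in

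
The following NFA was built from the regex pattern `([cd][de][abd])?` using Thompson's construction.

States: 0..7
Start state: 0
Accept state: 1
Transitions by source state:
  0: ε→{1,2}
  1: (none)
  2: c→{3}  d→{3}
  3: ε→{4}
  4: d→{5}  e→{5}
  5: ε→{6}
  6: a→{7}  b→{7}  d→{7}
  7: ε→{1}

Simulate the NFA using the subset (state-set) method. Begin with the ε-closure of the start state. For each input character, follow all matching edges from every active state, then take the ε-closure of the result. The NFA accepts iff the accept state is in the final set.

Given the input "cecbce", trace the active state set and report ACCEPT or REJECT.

S₀ = ε-closure({0}) = {0,1,2}
'c' @ 1: {3,4}
'e' @ 2: {5,6}
'c' @ 3: {}  — no active states
rest 'bce' ignored (set empty)
end set {} — state 1 not in

Answer: REJECT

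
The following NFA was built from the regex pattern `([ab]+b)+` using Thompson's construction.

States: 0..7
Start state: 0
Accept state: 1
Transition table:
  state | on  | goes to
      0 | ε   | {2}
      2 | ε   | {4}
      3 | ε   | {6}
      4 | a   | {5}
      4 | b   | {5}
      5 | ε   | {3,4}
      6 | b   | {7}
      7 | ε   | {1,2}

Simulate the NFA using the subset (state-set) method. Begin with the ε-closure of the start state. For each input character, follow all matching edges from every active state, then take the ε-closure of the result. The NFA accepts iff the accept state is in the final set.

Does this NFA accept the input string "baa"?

start: ε-closure({0}) = {0,2,4}
'b' @ 1: {3,4,5,6}
'a' @ 2: {3,4,5,6}
'a' @ 3: {3,4,5,6}
end set {3,4,5,6} — state 1 not in

Answer: REJECT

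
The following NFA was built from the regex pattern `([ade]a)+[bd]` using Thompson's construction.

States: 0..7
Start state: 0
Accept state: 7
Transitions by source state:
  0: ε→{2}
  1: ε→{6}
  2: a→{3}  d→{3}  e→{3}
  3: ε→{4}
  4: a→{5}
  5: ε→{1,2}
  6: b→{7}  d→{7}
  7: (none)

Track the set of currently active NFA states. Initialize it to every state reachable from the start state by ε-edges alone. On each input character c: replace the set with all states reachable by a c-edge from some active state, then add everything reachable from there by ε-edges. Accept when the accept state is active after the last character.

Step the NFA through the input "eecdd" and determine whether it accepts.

Answer: REJECT

Steps:
initial (ε-close {0}): {0,2}
'e' @ 1: {3,4}
'e' @ 2: {}  — state set empty
rest 'cdd' ignored (set empty)
final: {}; accept 7 not in set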